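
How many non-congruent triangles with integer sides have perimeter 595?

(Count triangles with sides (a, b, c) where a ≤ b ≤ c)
Let a ≤ b ≤ c with a + b + c = 595. The only binding inequality is a + b > c, i.e. 595 − c > c, so c < 595/2; and c ≥ 595/3 since c is the largest side.
So 199 ≤ c ≤ 297. For each c, b runs from ⌈(595 − c)/2⌉ up to c (then a = 595 − b − c satisfies 1 ≤ a ≤ b automatically), giving c − ⌈(595 − c)/2⌉ + 1 choices.
Summing over c: 2 + 3 + 5 + 6 + … + 147 + 149  (99 terms, c = 199, …, 297) = 7450
Check (closed form: nearest integer to p²/48 for even p, (p+3)²/48 for odd p): (595+3)²/48 = 598²/48 = 357604/48 ≈ 7450.08 → 7450

7450 triangles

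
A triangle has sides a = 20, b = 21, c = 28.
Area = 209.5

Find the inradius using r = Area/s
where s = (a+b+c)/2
s = (20 + 21 + 28)/2 = 69/2 = 34.5
r = Area/s = 209.5/34.5 ≈ 6.07246

r = 6.072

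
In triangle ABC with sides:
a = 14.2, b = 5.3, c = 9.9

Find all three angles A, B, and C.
Law of cosines for each angle (a² = 201.64, b² = 28.09, c² = 98.01):
cos(A) = (b² + c² − a²)/(2bc) = (28.09 + 98.01 − 201.64)/(2·5.3·9.9) = -75.54/104.94 ≈ -0.71984  ⇒  A ≈ 136.041°
cos(B) = (a² + c² − b²)/(2ac) = (201.64 + 98.01 − 28.09)/(2·14.2·9.9) = 271.56/281.16 ≈ 0.965856  ⇒  B ≈ 15.0155°
cos(C) = (a² + b² − c²)/(2ab) = (201.64 + 28.09 − 98.01)/(2·14.2·5.3) = 131.72/150.52 ≈ 0.8751  ⇒  C ≈ 28.9432°
Check: A + B + C ≈ 180°

A = 136°, B = 15.02°, C = 28.94°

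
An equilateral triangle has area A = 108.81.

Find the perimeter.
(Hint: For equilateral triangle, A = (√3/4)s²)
A = (√3/4)s²  ⇒  s² = 4A/√3 = 4·108.81/√3 = 435.24/1.73205 ≈ 251.286
s ≈ √251.286 ≈ 15.852
Perimeter = 3s ≈ 3·15.852 ≈ 47.556

Perimeter = 47.56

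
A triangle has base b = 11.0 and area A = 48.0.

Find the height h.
A = ½·b·h  ⇒  h = 2A/b = 2·48.0/11.0 = 96/11.0 ≈ 8.72727

h = 8.727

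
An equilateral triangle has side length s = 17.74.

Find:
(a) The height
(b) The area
(a) The height splits the triangle into two 30-60-90 halves: h = s·√3/2 = 17.74·1.73205/2 ≈ 30.7266/2 ≈ 15.3633
(b) Area = (√3/4)·s² = (√3/4)·17.74² = (√3/4)·314.7076 ≈ 0.433013·314.7076 ≈ 136.272

Height = 15.36, Area = 136.3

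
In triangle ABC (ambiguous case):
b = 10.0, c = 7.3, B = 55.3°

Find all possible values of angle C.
b/sin(B) = c/sin(C)  ⇒  sin(C) = c·sin(B)/b = 7.3·sin(55.3°)/10.0
sin(55.3°) ≈ 0.822144
sin(C) ≈ 7.3·0.822144/10.0 ≈ 6.00165/10.0 ≈ 0.600165
Candidate 1: C₁ = arcsin(0.600165) ≈ 36.8817°  →  A = 180° − 55.3° − 36.8817° ≈ 87.8183° > 0, valid
Candidate 2: C₂ = 180° − C₁ ≈ 143.118°  →  A = 180° − 55.3° − 143.118° ≈ -18.4183° ≤ 0, not a valid triangle

C = 36.88° (one solution)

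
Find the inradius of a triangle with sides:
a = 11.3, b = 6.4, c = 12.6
r = Area/s where s is the semi-perimeter.
s = (11.3 + 6.4 + 12.6)/2 = 30.3/2 = 15.15
Area = √(s(s−a)(s−b)(s−c)) = √(15.15·3.85·8.75·2.55) ≈ √1301.43 ≈ 36.0754
r ≈ 36.0754/15.15 ≈ 2.38121

r = 2.381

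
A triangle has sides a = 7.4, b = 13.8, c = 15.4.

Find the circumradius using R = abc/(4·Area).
First find the area with Heron's formula.
s = (7.4 + 13.8 + 15.4)/2 = 18.3
Area = √(s(s−a)(s−b)(s−c)) = √(18.3·10.9·4.5·2.9) ≈ √2603.08 ≈ 51.0204
abc = 7.4·13.8·15.4 = 1572.648
R = abc/(4·Area) ≈ 1572.648/(4·51.0204) = 1572.648/204.082 ≈ 7.70597

R = 7.706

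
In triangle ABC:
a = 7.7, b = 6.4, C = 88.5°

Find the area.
Two sides and the included angle (SAS): A = ½·a·b·sin(C) = ½·7.7·6.4·sin(88.5°)
sin(88.5°) ≈ 0.999657
A ≈ ½·49.28·0.999657 = 24.64·0.999657 ≈ 24.6316

Area = 24.63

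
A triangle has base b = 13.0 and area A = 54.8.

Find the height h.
A = ½·b·h  ⇒  h = 2A/b = 2·54.8/13.0 = 109.6/13.0 ≈ 8.43077

h = 8.431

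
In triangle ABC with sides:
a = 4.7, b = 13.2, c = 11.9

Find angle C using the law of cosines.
c² = a² + b² − 2ab·cos(C)  ⇒  cos(C) = (a² + b² − c²)/(2ab)
cos(C) = (4.7² + 13.2² − 11.9²)/(2·4.7·13.2) = (22.09 + 174.24 − 141.61)/124.08 = 54.72/124.08 ≈ 0.441006
C = arccos(0.441006) ≈ 63.8319°

C = 63.83°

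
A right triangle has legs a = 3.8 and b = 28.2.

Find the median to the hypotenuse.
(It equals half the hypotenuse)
Hypotenuse c = √(a² + b²) = √(14.44 + 795.24) = √809.68 ≈ 28.4549
Median to hypotenuse = c/2 ≈ 28.4549/2 ≈ 14.2274

Median = 14.23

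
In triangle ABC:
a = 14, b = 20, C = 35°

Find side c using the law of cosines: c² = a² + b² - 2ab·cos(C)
c² = 14² + 20² − 2·14·20·cos(35°)
cos(35°) ≈ 0.819152
c² ≈ 196 + 400 − 560·(0.819152) ≈ 596 − 458.725 ≈ 137.275
c ≈ √137.275 ≈ 11.7164

c = 11.72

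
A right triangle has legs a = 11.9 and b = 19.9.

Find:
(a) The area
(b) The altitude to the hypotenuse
(a) The legs are perpendicular, so Area = ½·a·b = ½·11.9·19.9 = ½·236.81 = 118.405
(b) Hypotenuse c = √(a² + b²) = √(141.61 + 396.01) = √537.62 ≈ 23.1866
    Area = ½·c·h_c  ⇒  h_c = 2·Area/c = 236.81/23.1866 ≈ 10.2132

Area = 118.405, h_c = 10.21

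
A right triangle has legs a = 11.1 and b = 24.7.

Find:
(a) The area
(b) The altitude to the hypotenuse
(a) The legs are perpendicular, so Area = ½·a·b = ½·11.1·24.7 = ½·274.17 = 137.085
(b) Hypotenuse c = √(a² + b²) = √(123.21 + 610.09) = √733.3 ≈ 27.0795
    Area = ½·c·h_c  ⇒  h_c = 2·Area/c = 274.17/27.0795 ≈ 10.1246

Area = 137.085, h_c = 10.12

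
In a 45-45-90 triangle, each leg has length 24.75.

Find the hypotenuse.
In a 45-45-90 triangle the sides are in ratio 1 : 1 : √2, so hypotenuse = leg·√2.
Hypotenuse = 24.75·√2 ≈ 24.75·1.41421 ≈ 35.0018

Hypotenuse = 24.75√2 = 35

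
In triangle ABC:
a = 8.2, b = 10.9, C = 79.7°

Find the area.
Two sides and the included angle (SAS): A = ½·a·b·sin(C) = ½·8.2·10.9·sin(79.7°)
sin(79.7°) ≈ 0.983885
A ≈ ½·89.38·0.983885 = 44.69·0.983885 ≈ 43.9698

Area = 43.97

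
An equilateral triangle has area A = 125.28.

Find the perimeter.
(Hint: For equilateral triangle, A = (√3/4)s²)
A = (√3/4)s²  ⇒  s² = 4A/√3 = 4·125.28/√3 = 501.12/1.73205 ≈ 289.322
s ≈ √289.322 ≈ 17.0095
Perimeter = 3s ≈ 3·17.0095 ≈ 51.0284

Perimeter = 51.03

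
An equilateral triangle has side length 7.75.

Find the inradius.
r = Area/s with s the semi-perimeter.
Area = (√3/4)·7.75² = (√3/4)·60.0625 ≈ 0.433013·60.0625 ≈ 26.0078
s = 3·7.75/2 = 11.625
r ≈ 26.0078/11.625 ≈ 2.23723
(Equivalently r = side/(2√3) = 7.75/3.4641 ≈ 2.23723.)

r = 2.237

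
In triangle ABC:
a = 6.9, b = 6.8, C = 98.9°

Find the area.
Two sides and the included angle (SAS): A = ½·a·b·sin(C) = ½·6.9·6.8·sin(98.9°)
sin(98.9°) ≈ 0.98796
A ≈ ½·46.92·0.98796 = 23.46·0.98796 ≈ 23.1775

Area = 23.18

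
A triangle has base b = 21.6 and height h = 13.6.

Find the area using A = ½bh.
A = ½·b·h = ½·21.6·13.6 = ½·293.76 = 146.88

Area = 146.88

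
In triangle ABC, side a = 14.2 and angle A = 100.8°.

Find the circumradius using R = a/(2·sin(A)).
R = a/(2·sin(A)) = 14.2/(2·sin(100.8°))
sin(100.8°) ≈ 0.982287
R ≈ 14.2/(2·0.982287) = 14.2/1.96457 ≈ 7.22803

R = 7.228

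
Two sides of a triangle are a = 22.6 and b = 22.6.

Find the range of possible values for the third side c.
Triangle inequality: |a − b| < c < a + b
|a − b| = |22.6 − 22.6| = 0
a + b = 22.6 + 22.6 = 45.2

0 < c < 45.2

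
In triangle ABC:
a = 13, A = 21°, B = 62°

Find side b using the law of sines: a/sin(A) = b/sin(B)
a/sin(A) = b/sin(B)  ⇒  b = a·sin(B)/sin(A) = 13·sin(62°)/sin(21°)
sin(62°) ≈ 0.882948, sin(21°) ≈ 0.358368
b ≈ 13·0.882948/0.358368 ≈ 11.4783/0.358368 ≈ 32.0294

b = 32.03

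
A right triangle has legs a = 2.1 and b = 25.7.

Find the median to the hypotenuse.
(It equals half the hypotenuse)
Hypotenuse c = √(a² + b²) = √(4.41 + 660.49) = √664.9 ≈ 25.7857
Median to hypotenuse = c/2 ≈ 25.7857/2 ≈ 12.8928

Median = 12.89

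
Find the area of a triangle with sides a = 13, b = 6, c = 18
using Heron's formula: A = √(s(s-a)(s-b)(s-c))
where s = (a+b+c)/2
s = (13 + 6 + 18)/2 = 37/2 = 18.5
s − a = 5.5, s − b = 12.5, s − c = 0.5
s(s−a)(s−b)(s−c) = 18.5·5.5·12.5·0.5 = 635.9375
Area = √635.9375 ≈ 25.2178

s = 18.5, Area = 25.22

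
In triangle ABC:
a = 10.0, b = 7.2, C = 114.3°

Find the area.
Two sides and the included angle (SAS): A = ½·a·b·sin(C) = ½·10.0·7.2·sin(114.3°)
sin(114.3°) ≈ 0.911403
A ≈ ½·72·0.911403 = 36·0.911403 ≈ 32.8105

Area = 32.81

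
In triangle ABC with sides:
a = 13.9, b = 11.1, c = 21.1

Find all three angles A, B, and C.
Law of cosines for each angle (a² = 193.21, b² = 123.21, c² = 445.21):
cos(A) = (b² + c² − a²)/(2bc) = (123.21 + 445.21 − 193.21)/(2·11.1·21.1) = 375.21/468.42 ≈ 0.801012  ⇒  A ≈ 36.7732°
cos(B) = (a² + c² − b²)/(2ac) = (193.21 + 445.21 − 123.21)/(2·13.9·21.1) = 515.21/586.58 ≈ 0.878329  ⇒  B ≈ 28.5586°
cos(C) = (a² + b² − c²)/(2ab) = (193.21 + 123.21 − 445.21)/(2·13.9·11.1) = -128.79/308.58 ≈ -0.417363  ⇒  C ≈ 114.668°
Check: A + B + C ≈ 180°

A = 36.77°, B = 28.56°, C = 114.7°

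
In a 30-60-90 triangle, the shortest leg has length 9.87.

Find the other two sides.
In a 30-60-90 triangle the sides are in ratio 1 : √3 : 2 (short leg : long leg : hypotenuse).
Long leg = 9.87·√3 ≈ 9.87·1.73205 ≈ 17.0953
Hypotenuse = 2·9.87 = 19.74

Long leg = 9.87√3 = 17.1, Hypotenuse = 19.74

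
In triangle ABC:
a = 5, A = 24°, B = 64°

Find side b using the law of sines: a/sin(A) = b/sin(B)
a/sin(A) = b/sin(B)  ⇒  b = a·sin(B)/sin(A) = 5·sin(64°)/sin(24°)
sin(64°) ≈ 0.898794, sin(24°) ≈ 0.406737
b ≈ 5·0.898794/0.406737 ≈ 4.49397/0.406737 ≈ 11.0488

b = 11.05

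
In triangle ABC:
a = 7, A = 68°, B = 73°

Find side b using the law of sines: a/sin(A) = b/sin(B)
a/sin(A) = b/sin(B)  ⇒  b = a·sin(B)/sin(A) = 7·sin(73°)/sin(68°)
sin(73°) ≈ 0.956305, sin(68°) ≈ 0.927184
b ≈ 7·0.956305/0.927184 ≈ 6.69413/0.927184 ≈ 7.21986

b = 7.22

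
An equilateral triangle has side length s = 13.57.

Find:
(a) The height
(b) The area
(a) The height splits the triangle into two 30-60-90 halves: h = s·√3/2 = 13.57·1.73205/2 ≈ 23.5039/2 ≈ 11.752
(b) Area = (√3/4)·s² = (√3/4)·13.57² = (√3/4)·184.1449 ≈ 0.433013·184.1449 ≈ 79.7371

Height = 11.75, Area = 79.74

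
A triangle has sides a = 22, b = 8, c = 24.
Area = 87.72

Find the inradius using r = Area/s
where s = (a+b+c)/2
s = (22 + 8 + 24)/2 = 54/2 = 27
r = Area/s = 87.72/27 ≈ 3.24889

r = 3.249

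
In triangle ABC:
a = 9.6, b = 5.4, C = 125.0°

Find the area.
Two sides and the included angle (SAS): A = ½·a·b·sin(C) = ½·9.6·5.4·sin(125.0°)
sin(125.0°) ≈ 0.819152
A ≈ ½·51.84·0.819152 = 25.92·0.819152 ≈ 21.2324

Area = 21.23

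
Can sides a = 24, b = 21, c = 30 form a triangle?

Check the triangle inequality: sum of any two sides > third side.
a + b vs c: 24 + 21 = 45 > 30  ✓
a + c vs b: 24 + 30 = 54 > 21  ✓
b + c vs a: 21 + 30 = 51 > 24  ✓

Yes, triangle inequality satisfied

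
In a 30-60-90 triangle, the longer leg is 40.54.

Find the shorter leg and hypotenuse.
In a 30-60-90 triangle the sides are in ratio 1 : √3 : 2, so short leg = long leg/√3 and hypotenuse = 2·(short leg).
Short leg = 40.54/√3 ≈ 40.54/1.73205 ≈ 23.4058
Hypotenuse = 2·23.4058 ≈ 46.8116

Short leg = 23.41, Hypotenuse = 46.81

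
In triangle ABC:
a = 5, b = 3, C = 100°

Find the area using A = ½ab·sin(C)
A = ½·a·b·sin(C) = ½·5·3·sin(100°)
sin(100°) ≈ 0.984808
A ≈ ½·15·0.984808 = 7.5·0.984808 ≈ 7.38606

Area = 7.386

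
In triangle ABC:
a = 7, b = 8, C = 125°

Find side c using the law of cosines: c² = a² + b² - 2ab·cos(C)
c² = 7² + 8² − 2·7·8·cos(125°)
cos(125°) ≈ -0.573576
c² ≈ 49 + 64 − 112·(-0.573576) ≈ 113 + 64.2406 ≈ 177.241
c ≈ √177.241 ≈ 13.3132

c = 13.31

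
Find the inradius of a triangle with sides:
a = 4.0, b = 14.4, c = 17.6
r = Area/s where s is the semi-perimeter.
s = (4.0 + 14.4 + 17.6)/2 = 36/2 = 18
Area = √(s(s−a)(s−b)(s−c)) = √(18·14·3.6·0.4) ≈ √362.88 ≈ 19.0494
r ≈ 19.0494/18 ≈ 1.0583

r = 1.058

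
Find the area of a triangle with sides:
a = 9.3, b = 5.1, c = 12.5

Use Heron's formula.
s = (9.3 + 5.1 + 12.5)/2 = 26.9/2 = 13.45
s − a = 4.15, s − b = 8.35, s − c = 0.95
s(s−a)(s−b)(s−c) = 13.45·4.15·8.35·0.95 ≈ 442.772
Area = √442.772 ≈ 21.0422

Area = 21.04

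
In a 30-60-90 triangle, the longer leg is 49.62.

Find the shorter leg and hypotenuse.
In a 30-60-90 triangle the sides are in ratio 1 : √3 : 2, so short leg = long leg/√3 and hypotenuse = 2·(short leg).
Short leg = 49.62/√3 ≈ 49.62/1.73205 ≈ 28.6481
Hypotenuse = 2·28.6481 ≈ 57.2962

Short leg = 28.65, Hypotenuse = 57.3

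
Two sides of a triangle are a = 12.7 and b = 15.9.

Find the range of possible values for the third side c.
Triangle inequality: |a − b| < c < a + b
|a − b| = |12.7 − 15.9| = 3.2
a + b = 12.7 + 15.9 = 28.6

3.2 < c < 28.6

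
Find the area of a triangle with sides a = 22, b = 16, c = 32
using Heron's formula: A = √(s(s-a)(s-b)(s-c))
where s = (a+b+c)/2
s = (22 + 16 + 32)/2 = 70/2 = 35
s − a = 13, s − b = 19, s − c = 3
s(s−a)(s−b)(s−c) = 35·13·19·3 = 25935
Area = √25935 ≈ 161.043

s = 35.0, Area = 161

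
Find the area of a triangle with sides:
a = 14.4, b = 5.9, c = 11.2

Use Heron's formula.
s = (14.4 + 5.9 + 11.2)/2 = 31.5/2 = 15.75
s − a = 1.35, s − b = 9.85, s − c = 4.55
s(s−a)(s−b)(s−c) = 15.75·1.35·9.85·4.55 ≈ 952.932
Area = √952.932 ≈ 30.8696

Area = 30.87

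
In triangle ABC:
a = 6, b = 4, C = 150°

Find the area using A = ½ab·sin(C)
A = ½·a·b·sin(C) = ½·6·4·sin(150°)
sin(150°) ≈ 0.5
A ≈ ½·24·0.5 = 12·0.5 ≈ 6

Area = 6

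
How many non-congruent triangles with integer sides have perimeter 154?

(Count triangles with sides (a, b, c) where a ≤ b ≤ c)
Let a ≤ b ≤ c with a + b + c = 154. The only binding inequality is a + b > c, i.e. 154 − c > c, so c < 154/2; and c ≥ 154/3 since c is the largest side.
So 52 ≤ c ≤ 76. For each c, b runs from ⌈(154 − c)/2⌉ up to c (then a = 154 − b − c satisfies 1 ≤ a ≤ b automatically), giving c − ⌈(154 − c)/2⌉ + 1 choices.
Summing over c: 2 + 3 + 5 + 6 + … + 36 + 38  (25 terms, c = 52, …, 76) = 494
Check (closed form: nearest integer to p²/48 for even p, (p+3)²/48 for odd p): 154²/48 = 23716/48 ≈ 494.08 → 494

494 triangles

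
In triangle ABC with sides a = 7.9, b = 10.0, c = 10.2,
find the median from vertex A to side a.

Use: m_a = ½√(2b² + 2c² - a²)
m_a = ½√(2·10.0² + 2·10.2² − 7.9²) = ½√(2·100 + 2·104.04 − 62.41) = ½√(200 + 208.08 − 62.41) = ½√345.67
√345.67 ≈ 18.5922, so m_a ≈ 9.2961

m_a = 9.296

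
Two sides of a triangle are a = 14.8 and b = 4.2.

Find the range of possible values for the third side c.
Triangle inequality: |a − b| < c < a + b
|a − b| = |14.8 − 4.2| = 10.6
a + b = 14.8 + 4.2 = 19

10.6 < c < 19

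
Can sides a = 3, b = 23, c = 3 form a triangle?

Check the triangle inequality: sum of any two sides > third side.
a + b vs c: 3 + 23 = 26 > 3  ✓
a + c vs b: 3 + 3 = 6 ≤ 23  ✗
b + c vs a: 23 + 3 = 26 > 3  ✓

No: 3 + 3 = 6 is not > 23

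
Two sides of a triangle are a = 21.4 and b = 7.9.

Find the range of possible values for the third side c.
Triangle inequality: |a − b| < c < a + b
|a − b| = |21.4 − 7.9| = 13.5
a + b = 21.4 + 7.9 = 29.3

13.5 < c < 29.3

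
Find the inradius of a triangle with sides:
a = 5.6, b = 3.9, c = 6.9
r = Area/s where s is the semi-perimeter.
s = (5.6 + 3.9 + 6.9)/2 = 16.4/2 = 8.2
Area = √(s(s−a)(s−b)(s−c)) = √(8.2·2.6·4.3·1.3) ≈ √119.179 ≈ 10.9169
r ≈ 10.9169/8.2 ≈ 1.33133

r = 1.331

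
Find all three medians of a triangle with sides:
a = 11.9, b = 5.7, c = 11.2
Median formula: m_a = ½√(2b² + 2c² − a²) (and cyclically). a² = 141.61, b² = 32.49, c² = 125.44.
m_a = ½√(2·32.49 + 2·125.44 − 141.61) = ½√174.25 ≈ ½·13.2004 ≈ 6.60019
m_b = ½√(2·141.61 + 2·125.44 − 32.49) = ½√501.61 ≈ ½·22.3967 ≈ 11.1983
m_c = ½√(2·141.61 + 2·32.49 − 125.44) = ½√222.76 ≈ ½·14.9251 ≈ 7.46257

m_a = 6.6, m_b = 11.2, m_c = 7.463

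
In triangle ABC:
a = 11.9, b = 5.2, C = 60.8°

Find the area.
Two sides and the included angle (SAS): A = ½·a·b·sin(C) = ½·11.9·5.2·sin(60.8°)
sin(60.8°) ≈ 0.872922
A ≈ ½·61.88·0.872922 = 30.94·0.872922 ≈ 27.0082

Area = 27.01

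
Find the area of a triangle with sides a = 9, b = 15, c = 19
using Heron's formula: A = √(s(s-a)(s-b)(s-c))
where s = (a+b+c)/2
s = (9 + 15 + 19)/2 = 43/2 = 21.5
s − a = 12.5, s − b = 6.5, s − c = 2.5
s(s−a)(s−b)(s−c) = 21.5·12.5·6.5·2.5 = 4367.1875
Area = √4367.1875 ≈ 66.0847

s = 21.5, Area = 66.08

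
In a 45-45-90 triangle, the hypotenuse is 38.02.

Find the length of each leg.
In a 45-45-90 triangle hypotenuse = leg·√2, so leg = hypotenuse/√2.
Leg = 38.02/√2 ≈ 38.02/1.41421 ≈ 26.8842

Each leg = 26.88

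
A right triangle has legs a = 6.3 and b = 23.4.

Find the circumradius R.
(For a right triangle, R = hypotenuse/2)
Hypotenuse c = √(a² + b²) = √(39.69 + 547.56) = √587.25 ≈ 24.2332
R = c/2 ≈ 24.2332/2 ≈ 12.1166

R = 12.12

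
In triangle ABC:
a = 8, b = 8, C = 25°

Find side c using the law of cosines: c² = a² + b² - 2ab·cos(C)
c² = 8² + 8² − 2·8·8·cos(25°)
cos(25°) ≈ 0.906308
c² ≈ 64 + 64 − 128·(0.906308) ≈ 128 − 116.007 ≈ 11.9926
c ≈ √11.9926 ≈ 3.46303

c = 3.463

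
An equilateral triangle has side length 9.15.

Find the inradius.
r = Area/s with s the semi-perimeter.
Area = (√3/4)·9.15² = (√3/4)·83.7225 ≈ 0.433013·83.7225 ≈ 36.2529
s = 3·9.15/2 = 13.725
r ≈ 36.2529/13.725 ≈ 2.64138
(Equivalently r = side/(2√3) = 9.15/3.4641 ≈ 2.64138.)

r = 2.641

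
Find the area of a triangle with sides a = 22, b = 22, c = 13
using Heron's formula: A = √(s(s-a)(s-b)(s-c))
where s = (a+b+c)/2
s = (22 + 22 + 13)/2 = 57/2 = 28.5
s − a = 6.5, s − b = 6.5, s − c = 15.5
s(s−a)(s−b)(s−c) = 28.5·6.5·6.5·15.5 = 18663.9375
Area = √18663.9375 ≈ 136.616

s = 28.5, Area = 136.6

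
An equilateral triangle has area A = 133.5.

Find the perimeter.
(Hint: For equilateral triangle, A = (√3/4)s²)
A = (√3/4)s²  ⇒  s² = 4A/√3 = 4·133.5/√3 = 534/1.73205 ≈ 308.305
s ≈ √308.305 ≈ 17.5586
Perimeter = 3s ≈ 3·17.5586 ≈ 52.6759

Perimeter = 52.68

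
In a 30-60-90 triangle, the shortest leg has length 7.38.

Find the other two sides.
In a 30-60-90 triangle the sides are in ratio 1 : √3 : 2 (short leg : long leg : hypotenuse).
Long leg = 7.38·√3 ≈ 7.38·1.73205 ≈ 12.7825
Hypotenuse = 2·7.38 = 14.76

Long leg = 7.38√3 = 12.78, Hypotenuse = 14.76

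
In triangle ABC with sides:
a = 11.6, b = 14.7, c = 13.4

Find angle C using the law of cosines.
c² = a² + b² − 2ab·cos(C)  ⇒  cos(C) = (a² + b² − c²)/(2ab)
cos(C) = (11.6² + 14.7² − 13.4²)/(2·11.6·14.7) = (134.56 + 216.09 − 179.56)/341.04 = 171.09/341.04 ≈ 0.501671
C = arccos(0.501671) ≈ 59.8894°

C = 59.89°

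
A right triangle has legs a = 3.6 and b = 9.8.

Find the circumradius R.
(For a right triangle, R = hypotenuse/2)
Hypotenuse c = √(a² + b²) = √(12.96 + 96.04) = √109 ≈ 10.4403
R = c/2 ≈ 10.4403/2 ≈ 5.22015

R = 5.22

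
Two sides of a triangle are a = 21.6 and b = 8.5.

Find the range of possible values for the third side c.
Triangle inequality: |a − b| < c < a + b
|a − b| = |21.6 − 8.5| = 13.1
a + b = 21.6 + 8.5 = 30.1

13.1 < c < 30.1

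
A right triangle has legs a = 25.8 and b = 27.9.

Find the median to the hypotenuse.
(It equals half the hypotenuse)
Hypotenuse c = √(a² + b²) = √(665.64 + 778.41) = √1444.05 ≈ 38.0007
Median to hypotenuse = c/2 ≈ 38.0007/2 ≈ 19.0003

Median = 19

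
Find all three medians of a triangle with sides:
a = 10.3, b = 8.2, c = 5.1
Median formula: m_a = ½√(2b² + 2c² − a²) (and cyclically). a² = 106.09, b² = 67.24, c² = 26.01.
m_a = ½√(2·67.24 + 2·26.01 − 106.09) = ½√80.41 ≈ ½·8.96716 ≈ 4.48358
m_b = ½√(2·106.09 + 2·26.01 − 67.24) = ½√196.96 ≈ ½·14.0342 ≈ 7.01712
m_c = ½√(2·106.09 + 2·67.24 − 26.01) = ½√320.65 ≈ ½·17.9067 ≈ 8.95335

m_a = 4.484, m_b = 7.017, m_c = 8.953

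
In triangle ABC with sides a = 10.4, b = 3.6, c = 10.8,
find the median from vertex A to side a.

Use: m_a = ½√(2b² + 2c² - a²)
m_a = ½√(2·3.6² + 2·10.8² − 10.4²) = ½√(2·12.96 + 2·116.64 − 108.16) = ½√(25.92 + 233.28 − 108.16) = ½√151.04
√151.04 ≈ 12.2898, so m_a ≈ 6.14492

m_a = 6.145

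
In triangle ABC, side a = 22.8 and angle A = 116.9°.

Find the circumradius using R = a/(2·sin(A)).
R = a/(2·sin(A)) = 22.8/(2·sin(116.9°))
sin(116.9°) ≈ 0.891798
R ≈ 22.8/(2·0.891798) = 22.8/1.7836 ≈ 12.7832

R = 12.78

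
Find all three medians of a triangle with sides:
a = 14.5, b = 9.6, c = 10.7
Median formula: m_a = ½√(2b² + 2c² − a²) (and cyclically). a² = 210.25, b² = 92.16, c² = 114.49.
m_a = ½√(2·92.16 + 2·114.49 − 210.25) = ½√203.05 ≈ ½·14.2496 ≈ 7.12478
m_b = ½√(2·210.25 + 2·114.49 − 92.16) = ½√557.32 ≈ ½·23.6076 ≈ 11.8038
m_c = ½√(2·210.25 + 2·92.16 − 114.49) = ½√490.33 ≈ ½·22.1434 ≈ 11.0717

m_a = 7.125, m_b = 11.8, m_c = 11.07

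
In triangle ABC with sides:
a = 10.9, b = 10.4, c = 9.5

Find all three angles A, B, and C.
Law of cosines for each angle (a² = 118.81, b² = 108.16, c² = 90.25):
cos(A) = (b² + c² − a²)/(2bc) = (108.16 + 90.25 − 118.81)/(2·10.4·9.5) = 79.6/197.6 ≈ 0.402834  ⇒  A ≈ 66.2445°
cos(B) = (a² + c² − b²)/(2ac) = (118.81 + 90.25 − 108.16)/(2·10.9·9.5) = 100.9/207.1 ≈ 0.487204  ⇒  B ≈ 60.843°
cos(C) = (a² + b² − c²)/(2ab) = (118.81 + 108.16 − 90.25)/(2·10.9·10.4) = 136.72/226.72 ≈ 0.603035  ⇒  C ≈ 52.9125°
Check: A + B + C ≈ 180°

A = 66.24°, B = 60.84°, C = 52.91°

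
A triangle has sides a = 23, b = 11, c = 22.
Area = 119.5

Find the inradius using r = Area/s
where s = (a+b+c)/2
s = (23 + 11 + 22)/2 = 56/2 = 28
r = Area/s = 119.5/28 ≈ 4.26786

r = 4.268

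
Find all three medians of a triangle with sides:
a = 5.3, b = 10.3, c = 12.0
Median formula: m_a = ½√(2b² + 2c² − a²) (and cyclically). a² = 28.09, b² = 106.09, c² = 144.
m_a = ½√(2·106.09 + 2·144 − 28.09) = ½√472.09 ≈ ½·21.7276 ≈ 10.8638
m_b = ½√(2·28.09 + 2·144 − 106.09) = ½√238.09 ≈ ½·15.4302 ≈ 7.71508
m_c = ½√(2·28.09 + 2·106.09 − 144) = ½√124.36 ≈ ½·11.1517 ≈ 5.57584

m_a = 10.86, m_b = 7.715, m_c = 5.576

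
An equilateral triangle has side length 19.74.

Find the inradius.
r = Area/s with s the semi-perimeter.
Area = (√3/4)·19.74² = (√3/4)·389.6676 ≈ 0.433013·389.6676 ≈ 168.731
s = 3·19.74/2 = 29.61
r ≈ 168.731/29.61 ≈ 5.69845
(Equivalently r = side/(2√3) = 19.74/3.4641 ≈ 5.69845.)

r = 5.698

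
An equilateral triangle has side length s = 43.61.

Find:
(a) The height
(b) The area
(a) The height splits the triangle into two 30-60-90 halves: h = s·√3/2 = 43.61·1.73205/2 ≈ 75.5347/2 ≈ 37.7674
(b) Area = (√3/4)·s² = (√3/4)·43.61² = (√3/4)·1901.8321 ≈ 0.433013·1901.8321 ≈ 823.517

Height = 37.77, Area = 823.5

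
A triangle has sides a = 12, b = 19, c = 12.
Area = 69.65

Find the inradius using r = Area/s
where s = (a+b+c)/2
s = (12 + 19 + 12)/2 = 43/2 = 21.5
r = Area/s = 69.65/21.5 ≈ 3.23953

r = 3.24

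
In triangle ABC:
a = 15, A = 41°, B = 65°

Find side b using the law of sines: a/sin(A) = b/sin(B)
a/sin(A) = b/sin(B)  ⇒  b = a·sin(B)/sin(A) = 15·sin(65°)/sin(41°)
sin(65°) ≈ 0.906308, sin(41°) ≈ 0.656059
b ≈ 15·0.906308/0.656059 ≈ 13.5946/0.656059 ≈ 20.7216

b = 20.72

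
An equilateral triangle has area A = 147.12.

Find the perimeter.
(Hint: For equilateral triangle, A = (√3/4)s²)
A = (√3/4)s²  ⇒  s² = 4A/√3 = 4·147.12/√3 = 588.48/1.73205 ≈ 339.759
s ≈ √339.759 ≈ 18.4326
Perimeter = 3s ≈ 3·18.4326 ≈ 55.2977

Perimeter = 55.3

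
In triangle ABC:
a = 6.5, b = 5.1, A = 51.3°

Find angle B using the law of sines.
a/sin(A) = b/sin(B)  ⇒  sin(B) = b·sin(A)/a = 5.1·sin(51.3°)/6.5
sin(51.3°) ≈ 0.78043
sin(B) ≈ 5.1·0.78043/6.5 ≈ 3.9802/6.5 ≈ 0.612338
B = arcsin(0.612338) ≈ 37.7587°
(Since b ≤ a we need B ≤ A, so the obtuse alternative 180° − 37.7587° ≈ 142.241° is rejected.)

B = 37.76°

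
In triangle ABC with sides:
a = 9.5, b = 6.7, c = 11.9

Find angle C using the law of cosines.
c² = a² + b² − 2ab·cos(C)  ⇒  cos(C) = (a² + b² − c²)/(2ab)
cos(C) = (9.5² + 6.7² − 11.9²)/(2·9.5·6.7) = (90.25 + 44.89 − 141.61)/127.3 = -6.47/127.3 ≈ -0.0508248
C = arccos(-0.0508248) ≈ 92.9133°

C = 92.91°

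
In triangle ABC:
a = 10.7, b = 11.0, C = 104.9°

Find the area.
Two sides and the included angle (SAS): A = ½·a·b·sin(C) = ½·10.7·11.0·sin(104.9°)
sin(104.9°) ≈ 0.966376
A ≈ ½·117.7·0.966376 = 58.85·0.966376 ≈ 56.8712

Area = 56.87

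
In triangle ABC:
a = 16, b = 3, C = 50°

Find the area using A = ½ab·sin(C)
A = ½·a·b·sin(C) = ½·16·3·sin(50°)
sin(50°) ≈ 0.766044
A ≈ ½·48·0.766044 = 24·0.766044 ≈ 18.3851

Area = 18.39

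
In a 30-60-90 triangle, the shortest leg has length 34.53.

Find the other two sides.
In a 30-60-90 triangle the sides are in ratio 1 : √3 : 2 (short leg : long leg : hypotenuse).
Long leg = 34.53·√3 ≈ 34.53·1.73205 ≈ 59.8077
Hypotenuse = 2·34.53 = 69.06

Long leg = 34.53√3 = 59.81, Hypotenuse = 69.06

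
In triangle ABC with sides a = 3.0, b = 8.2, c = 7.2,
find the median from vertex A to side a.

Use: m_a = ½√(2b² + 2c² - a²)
m_a = ½√(2·8.2² + 2·7.2² − 3.0²) = ½√(2·67.24 + 2·51.84 − 9) = ½√(134.48 + 103.68 − 9) = ½√229.16
√229.16 ≈ 15.138, so m_a ≈ 7.56902

m_a = 7.569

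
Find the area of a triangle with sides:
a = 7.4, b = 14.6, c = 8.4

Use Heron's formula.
s = (7.4 + 14.6 + 8.4)/2 = 30.4/2 = 15.2
s − a = 7.8, s − b = 0.6, s − c = 6.8
s(s−a)(s−b)(s−c) = 15.2·7.8·0.6·6.8 ≈ 483.725
Area = √483.725 ≈ 21.9937

Area = 21.99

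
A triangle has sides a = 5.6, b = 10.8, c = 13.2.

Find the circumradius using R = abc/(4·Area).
First find the area with Heron's formula.
s = (5.6 + 10.8 + 13.2)/2 = 14.8
Area = √(s(s−a)(s−b)(s−c)) = √(14.8·9.2·4·1.6) ≈ √871.424 ≈ 29.5199
abc = 5.6·10.8·13.2 = 798.336
R = abc/(4·Area) ≈ 798.336/(4·29.5199) = 798.336/118.08 ≈ 6.761

R = 6.761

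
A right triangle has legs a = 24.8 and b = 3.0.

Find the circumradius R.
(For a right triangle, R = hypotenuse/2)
Hypotenuse c = √(a² + b²) = √(615.04 + 9) = √624.04 ≈ 24.9808
R = c/2 ≈ 24.9808/2 ≈ 12.4904

R = 12.49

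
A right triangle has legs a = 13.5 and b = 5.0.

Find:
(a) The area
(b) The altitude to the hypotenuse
(a) The legs are perpendicular, so Area = ½·a·b = ½·13.5·5.0 = ½·67.5 = 33.75
(b) Hypotenuse c = √(a² + b²) = √(182.25 + 25) = √207.25 ≈ 14.3962
    Area = ½·c·h_c  ⇒  h_c = 2·Area/c = 67.5/14.3962 ≈ 4.68874

Area = 33.75, h_c = 4.689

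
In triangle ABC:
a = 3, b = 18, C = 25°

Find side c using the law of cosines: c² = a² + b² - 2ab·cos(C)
c² = 3² + 18² − 2·3·18·cos(25°)
cos(25°) ≈ 0.906308
c² ≈ 9 + 324 − 108·(0.906308) ≈ 333 − 97.8812 ≈ 235.119
c ≈ √235.119 ≈ 15.3336

c = 15.33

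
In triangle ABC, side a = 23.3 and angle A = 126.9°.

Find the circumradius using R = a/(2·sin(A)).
R = a/(2·sin(A)) = 23.3/(2·sin(126.9°))
sin(126.9°) ≈ 0.799685
R ≈ 23.3/(2·0.799685) = 23.3/1.59937 ≈ 14.5682

R = 14.57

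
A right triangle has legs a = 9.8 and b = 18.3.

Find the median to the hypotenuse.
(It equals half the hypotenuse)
Hypotenuse c = √(a² + b²) = √(96.04 + 334.89) = √430.93 ≈ 20.7589
Median to hypotenuse = c/2 ≈ 20.7589/2 ≈ 10.3794

Median = 10.38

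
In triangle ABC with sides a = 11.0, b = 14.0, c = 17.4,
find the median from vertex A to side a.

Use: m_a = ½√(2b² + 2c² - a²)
m_a = ½√(2·14.0² + 2·17.4² − 11.0²) = ½√(2·196 + 2·302.76 − 121) = ½√(392 + 605.52 − 121) = ½√876.52
√876.52 ≈ 29.6061, so m_a ≈ 14.803

m_a = 14.8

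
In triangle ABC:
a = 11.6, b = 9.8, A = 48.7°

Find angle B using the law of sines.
a/sin(A) = b/sin(B)  ⇒  sin(B) = b·sin(A)/a = 9.8·sin(48.7°)/11.6
sin(48.7°) ≈ 0.751264
sin(B) ≈ 9.8·0.751264/11.6 ≈ 7.36239/11.6 ≈ 0.634689
B = arcsin(0.634689) ≈ 39.3969°
(Since b ≤ a we need B ≤ A, so the obtuse alternative 180° − 39.3969° ≈ 140.603° is rejected.)

B = 39.4°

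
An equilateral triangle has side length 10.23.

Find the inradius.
r = Area/s with s the semi-perimeter.
Area = (√3/4)·10.23² = (√3/4)·104.6529 ≈ 0.433013·104.6529 ≈ 45.316
s = 3·10.23/2 = 15.345
r ≈ 45.316/15.345 ≈ 2.95315
(Equivalently r = side/(2√3) = 10.23/3.4641 ≈ 2.95315.)

r = 2.953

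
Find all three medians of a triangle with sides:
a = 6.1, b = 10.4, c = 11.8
Median formula: m_a = ½√(2b² + 2c² − a²) (and cyclically). a² = 37.21, b² = 108.16, c² = 139.24.
m_a = ½√(2·108.16 + 2·139.24 − 37.21) = ½√457.59 ≈ ½·21.3914 ≈ 10.6957
m_b = ½√(2·37.21 + 2·139.24 − 108.16) = ½√244.74 ≈ ½·15.6442 ≈ 7.82208
m_c = ½√(2·37.21 + 2·108.16 − 139.24) = ½√151.5 ≈ ½·12.3085 ≈ 6.15427

m_a = 10.7, m_b = 7.822, m_c = 6.154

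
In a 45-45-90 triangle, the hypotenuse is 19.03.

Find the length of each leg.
In a 45-45-90 triangle hypotenuse = leg·√2, so leg = hypotenuse/√2.
Leg = 19.03/√2 ≈ 19.03/1.41421 ≈ 13.4562

Each leg = 13.46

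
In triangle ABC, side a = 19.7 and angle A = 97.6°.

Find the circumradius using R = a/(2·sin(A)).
R = a/(2·sin(A)) = 19.7/(2·sin(97.6°))
sin(97.6°) ≈ 0.991216
R ≈ 19.7/(2·0.991216) = 19.7/1.98243 ≈ 9.93729

R = 9.937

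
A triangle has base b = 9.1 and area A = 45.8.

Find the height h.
A = ½·b·h  ⇒  h = 2A/b = 2·45.8/9.1 = 91.6/9.1 ≈ 10.0659

h = 10.07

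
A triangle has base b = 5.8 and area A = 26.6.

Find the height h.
A = ½·b·h  ⇒  h = 2A/b = 2·26.6/5.8 = 53.2/5.8 ≈ 9.17241

h = 9.172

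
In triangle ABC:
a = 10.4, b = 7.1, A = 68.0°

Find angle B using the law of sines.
a/sin(A) = b/sin(B)  ⇒  sin(B) = b·sin(A)/a = 7.1·sin(68.0°)/10.4
sin(68.0°) ≈ 0.927184
sin(B) ≈ 7.1·0.927184/10.4 ≈ 6.58301/10.4 ≈ 0.632981
B = arcsin(0.632981) ≈ 39.2704°
(Since b ≤ a we need B ≤ A, so the obtuse alternative 180° − 39.2704° ≈ 140.73° is rejected.)

B = 39.27°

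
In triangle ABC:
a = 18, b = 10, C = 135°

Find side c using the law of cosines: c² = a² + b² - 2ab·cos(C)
c² = 18² + 10² − 2·18·10·cos(135°)
cos(135°) ≈ -0.707107
c² ≈ 324 + 100 − 360·(-0.707107) ≈ 424 + 254.558 ≈ 678.558
c ≈ √678.558 ≈ 26.0492

c = 26.05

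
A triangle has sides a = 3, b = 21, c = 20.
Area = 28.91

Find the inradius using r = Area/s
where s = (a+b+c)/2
s = (3 + 21 + 20)/2 = 44/2 = 22
r = Area/s = 28.91/22 ≈ 1.31409

r = 1.314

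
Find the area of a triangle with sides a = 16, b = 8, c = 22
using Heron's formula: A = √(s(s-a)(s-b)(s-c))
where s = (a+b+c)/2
s = (16 + 8 + 22)/2 = 46/2 = 23
s − a = 7, s − b = 15, s − c = 1
s(s−a)(s−b)(s−c) = 23·7·15·1 = 2415
Area = √2415 ≈ 49.1426

s = 23.0, Area = 49.14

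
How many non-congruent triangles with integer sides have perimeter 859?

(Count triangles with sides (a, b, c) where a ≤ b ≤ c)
Let a ≤ b ≤ c with a + b + c = 859. The only binding inequality is a + b > c, i.e. 859 − c > c, so c < 859/2; and c ≥ 859/3 since c is the largest side.
So 287 ≤ c ≤ 429. For each c, b runs from ⌈(859 − c)/2⌉ up to c (then a = 859 − b − c satisfies 1 ≤ a ≤ b automatically), giving c − ⌈(859 − c)/2⌉ + 1 choices.
Summing over c: 2 + 3 + 5 + 6 + … + 213 + 215  (143 terms, c = 287, …, 429) = 15480
Check (closed form: nearest integer to p²/48 for even p, (p+3)²/48 for odd p): (859+3)²/48 = 862²/48 = 743044/48 ≈ 15480.08 → 15480

15480 triangles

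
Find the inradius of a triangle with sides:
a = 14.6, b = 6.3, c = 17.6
r = Area/s where s is the semi-perimeter.
s = (14.6 + 6.3 + 17.6)/2 = 38.5/2 = 19.25
Area = √(s(s−a)(s−b)(s−c)) = √(19.25·4.65·12.95·1.65) ≈ √1912.66 ≈ 43.7339
r ≈ 43.7339/19.25 ≈ 2.27189

r = 2.272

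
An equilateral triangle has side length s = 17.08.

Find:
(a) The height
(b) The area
(a) The height splits the triangle into two 30-60-90 halves: h = s·√3/2 = 17.08·1.73205/2 ≈ 29.5834/2 ≈ 14.7917
(b) Area = (√3/4)·s² = (√3/4)·17.08² = (√3/4)·291.7264 ≈ 0.433013·291.7264 ≈ 126.321

Height = 14.79, Area = 126.3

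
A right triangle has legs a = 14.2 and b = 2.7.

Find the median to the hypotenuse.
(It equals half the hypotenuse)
Hypotenuse c = √(a² + b²) = √(201.64 + 7.29) = √208.93 ≈ 14.4544
Median to hypotenuse = c/2 ≈ 14.4544/2 ≈ 7.22721

Median = 7.227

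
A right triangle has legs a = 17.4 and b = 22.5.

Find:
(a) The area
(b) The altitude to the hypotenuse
(a) The legs are perpendicular, so Area = ½·a·b = ½·17.4·22.5 = ½·391.5 = 195.75
(b) Hypotenuse c = √(a² + b²) = √(302.76 + 506.25) = √809.01 ≈ 28.4431
    Area = ½·c·h_c  ⇒  h_c = 2·Area/c = 391.5/28.4431 ≈ 13.7643

Area = 195.75, h_c = 13.76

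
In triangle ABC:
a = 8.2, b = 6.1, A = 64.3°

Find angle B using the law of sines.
a/sin(A) = b/sin(B)  ⇒  sin(B) = b·sin(A)/a = 6.1·sin(64.3°)/8.2
sin(64.3°) ≈ 0.901077
sin(B) ≈ 6.1·0.901077/8.2 ≈ 5.49657/8.2 ≈ 0.670313
B = arcsin(0.670313) ≈ 42.0913°
(Since b ≤ a we need B ≤ A, so the obtuse alternative 180° − 42.0913° ≈ 137.909° is rejected.)

B = 42.09°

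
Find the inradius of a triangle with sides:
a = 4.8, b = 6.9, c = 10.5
r = Area/s where s is the semi-perimeter.
s = (4.8 + 6.9 + 10.5)/2 = 22.2/2 = 11.1
Area = √(s(s−a)(s−b)(s−c)) = √(11.1·6.3·4.2·0.6) ≈ √176.224 ≈ 13.2749
r ≈ 13.2749/11.1 ≈ 1.19594

r = 1.196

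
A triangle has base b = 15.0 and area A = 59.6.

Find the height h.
A = ½·b·h  ⇒  h = 2A/b = 2·59.6/15.0 = 119.2/15.0 ≈ 7.94667

h = 7.947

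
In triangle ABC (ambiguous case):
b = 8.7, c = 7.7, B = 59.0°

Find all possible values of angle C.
b/sin(B) = c/sin(C)  ⇒  sin(C) = c·sin(B)/b = 7.7·sin(59.0°)/8.7
sin(59.0°) ≈ 0.857167
sin(C) ≈ 7.7·0.857167/8.7 ≈ 6.60019/8.7 ≈ 0.758642
Candidate 1: C₁ = arcsin(0.758642) ≈ 49.3447°  →  A = 180° − 59.0° − 49.3447° ≈ 71.6553° > 0, valid
Candidate 2: C₂ = 180° − C₁ ≈ 130.655°  →  A = 180° − 59.0° − 130.655° ≈ -9.6553° ≤ 0, not a valid triangle

C = 49.34° (one solution)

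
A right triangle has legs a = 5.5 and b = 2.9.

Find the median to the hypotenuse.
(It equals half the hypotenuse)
Hypotenuse c = √(a² + b²) = √(30.25 + 8.41) = √38.66 ≈ 6.21772
Median to hypotenuse = c/2 ≈ 6.21772/2 ≈ 3.10886

Median = 3.109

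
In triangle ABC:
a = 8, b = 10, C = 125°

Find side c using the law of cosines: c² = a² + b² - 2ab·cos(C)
c² = 8² + 10² − 2·8·10·cos(125°)
cos(125°) ≈ -0.573576
c² ≈ 64 + 100 − 160·(-0.573576) ≈ 164 + 91.7722 ≈ 255.772
c ≈ √255.772 ≈ 15.9929

c = 15.99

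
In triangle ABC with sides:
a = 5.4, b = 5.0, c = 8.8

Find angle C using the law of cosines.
c² = a² + b² − 2ab·cos(C)  ⇒  cos(C) = (a² + b² − c²)/(2ab)
cos(C) = (5.4² + 5.0² − 8.8²)/(2·5.4·5.0) = (29.16 + 25 − 77.44)/54 = -23.28/54 ≈ -0.431111
C = arccos(-0.431111) ≈ 115.538°

C = 115.5°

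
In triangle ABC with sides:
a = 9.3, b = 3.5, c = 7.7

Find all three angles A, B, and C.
Law of cosines for each angle (a² = 86.49, b² = 12.25, c² = 59.29):
cos(A) = (b² + c² − a²)/(2bc) = (12.25 + 59.29 − 86.49)/(2·3.5·7.7) = -14.95/53.9 ≈ -0.277365  ⇒  A ≈ 106.103°
cos(B) = (a² + c² − b²)/(2ac) = (86.49 + 59.29 − 12.25)/(2·9.3·7.7) = 133.53/143.22 ≈ 0.932342  ⇒  B ≈ 21.1971°
cos(C) = (a² + b² − c²)/(2ab) = (86.49 + 12.25 − 59.29)/(2·9.3·3.5) = 39.45/65.1 ≈ 0.605991  ⇒  C ≈ 52.6998°
Check: A + B + C ≈ 180°

A = 106.1°, B = 21.2°, C = 52.7°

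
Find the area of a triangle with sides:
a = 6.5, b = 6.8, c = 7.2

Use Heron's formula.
s = (6.5 + 6.8 + 7.2)/2 = 20.5/2 = 10.25
s − a = 3.75, s − b = 3.45, s − c = 3.05
s(s−a)(s−b)(s−c) = 10.25·3.75·3.45·3.05 ≈ 404.459
Area = √404.459 ≈ 20.1112

Area = 20.11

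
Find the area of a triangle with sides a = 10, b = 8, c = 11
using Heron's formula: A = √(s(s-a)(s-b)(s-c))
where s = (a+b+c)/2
s = (10 + 8 + 11)/2 = 29/2 = 14.5
s − a = 4.5, s − b = 6.5, s − c = 3.5
s(s−a)(s−b)(s−c) = 14.5·4.5·6.5·3.5 = 1484.4375
Area = √1484.4375 ≈ 38.5284

s = 14.5, Area = 38.53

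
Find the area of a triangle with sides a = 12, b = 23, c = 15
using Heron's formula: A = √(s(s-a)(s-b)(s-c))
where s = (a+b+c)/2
s = (12 + 23 + 15)/2 = 50/2 = 25
s − a = 13, s − b = 2, s − c = 10
s(s−a)(s−b)(s−c) = 25·13·2·10 = 6500
Area = √6500 ≈ 80.6226

s = 25.0, Area = 80.62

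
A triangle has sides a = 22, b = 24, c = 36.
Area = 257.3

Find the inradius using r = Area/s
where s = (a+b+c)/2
s = (22 + 24 + 36)/2 = 82/2 = 41
r = Area/s = 257.3/41 ≈ 6.27561

r = 6.276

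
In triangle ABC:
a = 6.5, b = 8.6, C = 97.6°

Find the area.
Two sides and the included angle (SAS): A = ½·a·b·sin(C) = ½·6.5·8.6·sin(97.6°)
sin(97.6°) ≈ 0.991216
A ≈ ½·55.9·0.991216 = 27.95·0.991216 ≈ 27.7045

Area = 27.7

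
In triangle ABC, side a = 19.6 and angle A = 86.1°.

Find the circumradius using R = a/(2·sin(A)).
R = a/(2·sin(A)) = 19.6/(2·sin(86.1°))
sin(86.1°) ≈ 0.997684
R ≈ 19.6/(2·0.997684) = 19.6/1.99537 ≈ 9.82275

R = 9.823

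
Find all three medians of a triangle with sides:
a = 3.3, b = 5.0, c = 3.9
Median formula: m_a = ½√(2b² + 2c² − a²) (and cyclically). a² = 10.89, b² = 25, c² = 15.21.
m_a = ½√(2·25 + 2·15.21 − 10.89) = ½√69.53 ≈ ½·8.33847 ≈ 4.16923
m_b = ½√(2·10.89 + 2·15.21 − 25) = ½√27.2 ≈ ½·5.21536 ≈ 2.60768
m_c = ½√(2·10.89 + 2·25 − 15.21) = ½√56.57 ≈ ½·7.5213 ≈ 3.76065

m_a = 4.169, m_b = 2.608, m_c = 3.761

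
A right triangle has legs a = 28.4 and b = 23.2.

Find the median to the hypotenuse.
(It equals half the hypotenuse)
Hypotenuse c = √(a² + b²) = √(806.56 + 538.24) = √1344.8 ≈ 36.6715
Median to hypotenuse = c/2 ≈ 36.6715/2 ≈ 18.3358

Median = 18.34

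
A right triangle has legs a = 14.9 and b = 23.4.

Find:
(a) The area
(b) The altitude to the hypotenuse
(a) The legs are perpendicular, so Area = ½·a·b = ½·14.9·23.4 = ½·348.66 = 174.33
(b) Hypotenuse c = √(a² + b²) = √(222.01 + 547.56) = √769.57 ≈ 27.7411
    Area = ½·c·h_c  ⇒  h_c = 2·Area/c = 348.66/27.7411 ≈ 12.5683

Area = 174.33, h_c = 12.57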